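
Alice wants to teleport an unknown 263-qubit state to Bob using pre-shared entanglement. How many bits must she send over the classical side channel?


Quantum teleportation requires 2 classical bits per qubit teleported.
263 qubit(s) -> 2 * 263 = 526 classical bits

526


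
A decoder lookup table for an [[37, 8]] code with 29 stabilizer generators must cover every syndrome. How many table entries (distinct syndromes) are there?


Each stabilizer generator gives a binary (+1 or -1) measurement outcome.
With 29 independent generators:
Total syndromes = 2^29
= 536870912

536870912


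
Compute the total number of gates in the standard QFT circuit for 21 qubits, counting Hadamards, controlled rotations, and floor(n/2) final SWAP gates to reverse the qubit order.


Hadamard gates: 21
Controlled rotations: n*(n-1)/2 = 21*20/2 = 210
SWAP gates: floor(n/2) = floor(21/2) = 10
Total = 21 + 210 + 10
= 241

241


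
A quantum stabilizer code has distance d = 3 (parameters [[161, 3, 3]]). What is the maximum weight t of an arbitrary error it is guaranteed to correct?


Code parameters: [[161, 3, 3]], distance d = 3.
Number of correctable errors = floor((d-1)/2)
= floor((3 - 1)/2)
= floor(2/2)
= 1

1


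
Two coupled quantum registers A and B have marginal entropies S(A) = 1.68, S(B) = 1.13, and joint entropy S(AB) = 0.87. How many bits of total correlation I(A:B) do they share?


I(A:B) = S(A) + S(B) - S(AB)
= 1.68 + 1.13 - 0.87
= 1.9400

1.9400


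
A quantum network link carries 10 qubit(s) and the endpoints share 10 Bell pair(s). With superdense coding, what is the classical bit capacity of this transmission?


Superdense coding allows 2 classical bits per shared entangled pair.
10 pair(s) -> 2 * 10 = 20 classical bits

20


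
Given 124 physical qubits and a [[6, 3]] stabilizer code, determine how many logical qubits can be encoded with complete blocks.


Each code block uses 6 physical qubits for 3 logical qubit(s).
Number of complete blocks = floor(124 / 6) = 20
Logical qubits = 20 * 3
= 60

60


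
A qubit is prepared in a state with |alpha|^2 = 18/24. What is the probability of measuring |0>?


|alpha|^2 = 18/24 = 0.7500
|beta|^2 = 1 - 18/24 = 6/24 = 0.2500
P(|0>) = |alpha|^2 = 0.7500

0.7500


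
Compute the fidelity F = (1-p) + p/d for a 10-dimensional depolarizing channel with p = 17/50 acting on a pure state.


F = (1-p) + p/d
= (1 - 0.3400) + 0.3400/10
= 0.6600 + 0.0340
= 0.6940

0.6940


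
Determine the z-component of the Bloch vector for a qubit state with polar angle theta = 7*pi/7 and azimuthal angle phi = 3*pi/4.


theta = 3.1416, phi = 2.3562
r_z = cos(theta) = -1.0000

-1.0000


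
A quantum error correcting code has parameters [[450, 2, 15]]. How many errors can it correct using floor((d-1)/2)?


Code parameters: [[450, 2, 15]], distance d = 15.
Number of correctable errors = floor((d-1)/2)
= floor((15 - 1)/2)
= floor(14/2)
= 7

7


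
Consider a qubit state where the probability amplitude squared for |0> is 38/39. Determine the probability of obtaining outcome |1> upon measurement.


|alpha|^2 = 38/39 = 0.9744
|beta|^2 = 1 - 38/39 = 1/39 = 0.0256
P(|1>) = |beta|^2 = 0.0256

0.0256


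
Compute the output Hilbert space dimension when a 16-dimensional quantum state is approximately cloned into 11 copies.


Output space = H^(tensor 11) where dim(H) = 16
dim = 16^11
= 256 (after 2 factors)
= 4096 (after 3 factors)
= 65536 (after 4 factors)
= 1048576 (after 5 factors)
= 16777216 (after 6 factors)
= 268435456 (after 7 factors)
= 4294967296 (after 8 factors)
= 68719476736 (after 9 factors)
= 1099511627776 (after 10 factors)
= 17592186044416 (after 11 factors)
= 17592186044416

17592186044416


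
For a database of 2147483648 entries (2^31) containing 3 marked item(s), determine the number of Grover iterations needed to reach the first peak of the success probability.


After j Grover iterations the success probability is P(j) = sin^2((2j+1)*theta), where sin(theta) = sqrt(k/N).
N = 2^31 = 2147483648, k = 3
sin(theta) = sqrt(k/N) = 3.73762473e-05
theta = arcsin(sqrt(k/N)) = 3.73762473e-05 rad
P(j) reaches its first maximum when (2j+1)*theta is as close as possible to pi/2, i.e. j = round(pi/(4*theta) - 1/2).
pi/(4*theta) - 1/2 = 21012.7964
(For comparison, the common estimate pi/4 * sqrt(N/k) = 21013.2964; the exact maximiser is used here.)
Optimal iterations = 21013

21013


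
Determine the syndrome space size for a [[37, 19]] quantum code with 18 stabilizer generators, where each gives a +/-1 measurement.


Each stabilizer generator gives a binary (+1 or -1) measurement outcome.
With 18 independent generators:
Total syndromes = 2^18
= 262144

262144


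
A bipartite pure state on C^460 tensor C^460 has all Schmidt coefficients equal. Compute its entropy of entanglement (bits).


For a maximally entangled state in d x d:
S = log2(d) = log2(460)
= 8.8455

8.8455


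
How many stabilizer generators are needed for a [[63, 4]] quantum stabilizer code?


For an [[n,k]] stabilizer code:
Number of stabilizer generators = n - k
= 63 - 4
= 59

59


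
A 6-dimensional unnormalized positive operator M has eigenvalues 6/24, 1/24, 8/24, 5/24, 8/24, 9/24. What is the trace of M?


tr(M) = sum of eigenvalues
= 6/24 + 1/24 + 8/24 + 5/24 + 8/24 + 9/24
= 37/24
= 1.5417

1.5417


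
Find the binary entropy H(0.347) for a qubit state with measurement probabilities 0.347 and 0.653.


S = -p*log2(p) - (1-p)*log2(1-p)
p = 0.3470, 1-p = 0.6530
= -0.3470 * log2(0.3470) - 0.6530 * log2(0.6530)
= -(-0.5299) - (-0.4015)
= 0.9314

0.9314


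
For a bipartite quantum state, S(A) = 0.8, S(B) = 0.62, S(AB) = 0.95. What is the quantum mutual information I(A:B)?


I(A:B) = S(A) + S(B) - S(AB)
= 0.8 + 0.62 - 0.95
= 0.4700

0.4700


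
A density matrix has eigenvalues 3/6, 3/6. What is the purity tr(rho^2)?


tr(rho^2) = sum of eigenvalues squared
= (3/6)^2 + (3/6)^2
= (9 + 9) / 36
= 18/36
= 0.5000

0.5000


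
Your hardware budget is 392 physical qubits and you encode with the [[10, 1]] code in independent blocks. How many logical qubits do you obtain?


Each code block uses 10 physical qubits for 1 logical qubit(s).
Number of complete blocks = floor(392 / 10) = 39
Logical qubits = 39 * 1
= 39

39


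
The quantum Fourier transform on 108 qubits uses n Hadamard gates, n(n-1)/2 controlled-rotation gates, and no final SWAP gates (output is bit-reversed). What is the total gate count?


Hadamard gates: 108
Controlled rotations: n*(n-1)/2 = 108*107/2 = 5778
SWAP gates: 0 (omitted)
Total = 108 + 5778
= 5886

5886


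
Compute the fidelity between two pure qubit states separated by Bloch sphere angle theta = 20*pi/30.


For states separated by angle theta on Bloch sphere:
F = cos^2(theta/2)
theta = 20*pi/30 = 2.0944
theta/2 = 1.0472
cos(theta/2) = 0.5000
F = 0.2500

0.2500


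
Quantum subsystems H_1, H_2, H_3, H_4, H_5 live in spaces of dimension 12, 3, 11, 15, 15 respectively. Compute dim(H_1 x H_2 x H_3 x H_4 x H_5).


dim(H_1 x H_2 x H_3 x H_4 x H_5) = 12 * 3 * 11 * 15 * 15
= 36 * 11 * 15 * 15
= 396 * 15 * 15
= 5940 * 15
= 89100

89100


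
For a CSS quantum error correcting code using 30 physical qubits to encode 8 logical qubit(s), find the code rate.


Code rate R = k/n
= 8/30
= 0.2667

0.2667


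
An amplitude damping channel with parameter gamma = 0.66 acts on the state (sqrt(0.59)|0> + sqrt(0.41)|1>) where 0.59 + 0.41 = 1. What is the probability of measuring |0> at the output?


For amplitude damping with parameter gamma on state sqrt(a)|0> + sqrt(b)|1>:
alpha^2 = 0.59, beta^2 = 0.41
P(|0>) = alpha^2 + gamma * beta^2
= 0.59 + 0.66 * 0.41
= 0.59 + 0.2706
= 0.8606

0.8606


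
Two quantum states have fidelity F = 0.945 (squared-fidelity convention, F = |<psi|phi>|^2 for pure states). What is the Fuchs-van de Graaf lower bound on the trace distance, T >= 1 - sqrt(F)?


Fuchs-van de Graaf (squared-fidelity convention): 1 - sqrt(F) <= T <= sqrt(1 - F).
Lower bound: T >= 1 - sqrt(F)
sqrt(F) = sqrt(0.945) = 0.9721
T >= 1 - 0.9721
T >= 0.0279

0.0279


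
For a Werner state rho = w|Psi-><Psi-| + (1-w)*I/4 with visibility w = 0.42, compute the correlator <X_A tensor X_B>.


|Psi-> = (|01> - |10>)/sqrt(2)
For the pure Bell state, <X_A X_B> = -1 (Bell-state Pauli correlator).
The maximally-mixed part I/4 has tr(I/4 * P tensor P) = 0 for any traceless Pauli P.
So <X_A X_B>_rho = w * (-1) + (1 - w) * 0
= 0.42 * (-1)
= -0.4200

-0.4200


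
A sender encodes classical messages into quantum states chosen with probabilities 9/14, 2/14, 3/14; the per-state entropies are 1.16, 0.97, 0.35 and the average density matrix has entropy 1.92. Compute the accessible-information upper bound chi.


chi = S(rho) - sum_i p_i * S(rho_i)
Weighted entropy = 9/14 * 1.16 + 2/14 * 0.97 + 3/14 * 0.35
= 0.9593
chi = 1.92 - 0.9593
= 0.9607

0.9607


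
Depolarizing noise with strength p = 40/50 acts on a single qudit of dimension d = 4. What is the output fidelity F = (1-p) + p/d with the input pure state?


F = (1-p) + p/d
= (1 - 0.8000) + 0.8000/4
= 0.2000 + 0.2000
= 0.4000

0.4000


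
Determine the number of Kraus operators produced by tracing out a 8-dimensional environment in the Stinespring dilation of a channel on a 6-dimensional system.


Tracing out the environment in an orthonormal basis {|i>_E} gives Kraus operators K_i = <i|_E U |0>_E.
Number of Kraus operators = dim(H_env) = d_env
= 8

8


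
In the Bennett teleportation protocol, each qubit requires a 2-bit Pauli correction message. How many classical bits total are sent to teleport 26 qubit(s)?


Quantum teleportation requires 2 classical bits per qubit teleported.
26 qubit(s) -> 2 * 26 = 52 classical bits

52


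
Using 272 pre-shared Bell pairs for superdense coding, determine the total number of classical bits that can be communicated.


Superdense coding allows 2 classical bits per shared entangled pair.
272 pair(s) -> 2 * 272 = 544 classical bits

544


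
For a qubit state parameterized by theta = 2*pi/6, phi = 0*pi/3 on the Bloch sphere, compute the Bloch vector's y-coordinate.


theta = 1.0472, phi = 0.0000
r_y = sin(theta)*sin(phi) = 0.8660 * 0.0000
r_y = 0.0000

0.0000


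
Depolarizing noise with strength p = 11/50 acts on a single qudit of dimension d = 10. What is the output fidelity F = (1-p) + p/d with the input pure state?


F = (1-p) + p/d
= (1 - 0.2200) + 0.2200/10
= 0.7800 + 0.0220
= 0.8020

0.8020


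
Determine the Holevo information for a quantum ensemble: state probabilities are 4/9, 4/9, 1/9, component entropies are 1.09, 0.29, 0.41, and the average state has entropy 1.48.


chi = S(rho) - sum_i p_i * S(rho_i)
Weighted entropy = 4/9 * 1.09 + 4/9 * 0.29 + 1/9 * 0.41
= 0.6589
chi = 1.48 - 0.6589
= 0.8211

0.8211


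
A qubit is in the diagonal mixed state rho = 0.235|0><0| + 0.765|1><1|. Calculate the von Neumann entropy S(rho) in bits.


S = -p*log2(p) - (1-p)*log2(1-p)
p = 0.2350, 1-p = 0.7650
= -0.2350 * log2(0.2350) - 0.7650 * log2(0.7650)
= -(-0.4910) - (-0.2956)
= 0.7866

0.7866


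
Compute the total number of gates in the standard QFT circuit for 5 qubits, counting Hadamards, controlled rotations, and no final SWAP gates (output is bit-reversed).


Hadamard gates: 5
Controlled rotations: n*(n-1)/2 = 5*4/2 = 10
SWAP gates: 0 (omitted)
Total = 5 + 10
= 15

15


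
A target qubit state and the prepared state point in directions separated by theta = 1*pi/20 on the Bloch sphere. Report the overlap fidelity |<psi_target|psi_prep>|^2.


For states separated by angle theta on Bloch sphere:
F = cos^2(theta/2)
theta = 1*pi/20 = 0.1571
theta/2 = 0.0785
cos(theta/2) = 0.9969
F = 0.9938

0.9938


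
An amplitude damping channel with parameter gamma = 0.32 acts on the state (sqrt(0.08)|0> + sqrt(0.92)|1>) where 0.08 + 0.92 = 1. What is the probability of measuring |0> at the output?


For amplitude damping with parameter gamma on state sqrt(a)|0> + sqrt(b)|1>:
alpha^2 = 0.08, beta^2 = 0.92
P(|0>) = alpha^2 + gamma * beta^2
= 0.08 + 0.32 * 0.92
= 0.08 + 0.2944
= 0.3744

0.3744


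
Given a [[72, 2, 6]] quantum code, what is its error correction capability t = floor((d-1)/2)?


Code parameters: [[72, 2, 6]], distance d = 6.
Number of correctable errors = floor((d-1)/2)
= floor((6 - 1)/2)
= floor(5/2)
= 2

2


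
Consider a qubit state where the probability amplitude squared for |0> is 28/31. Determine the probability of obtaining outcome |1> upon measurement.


|alpha|^2 = 28/31 = 0.9032
|beta|^2 = 1 - 28/31 = 3/31 = 0.0968
P(|1>) = |beta|^2 = 0.0968

0.0968


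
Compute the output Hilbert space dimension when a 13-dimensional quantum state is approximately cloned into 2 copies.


Output space = H^(tensor 2) where dim(H) = 13
dim = 13^2
= 169

169


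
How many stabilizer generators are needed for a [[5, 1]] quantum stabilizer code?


For an [[n,k]] stabilizer code:
Number of stabilizer generators = n - k
= 5 - 1
= 4

4


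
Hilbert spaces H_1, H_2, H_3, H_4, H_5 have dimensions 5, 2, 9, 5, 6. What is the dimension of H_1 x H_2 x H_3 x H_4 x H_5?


dim(H_1 x H_2 x H_3 x H_4 x H_5) = 5 * 2 * 9 * 5 * 6
= 10 * 9 * 5 * 6
= 90 * 5 * 6
= 450 * 6
= 2700

2700


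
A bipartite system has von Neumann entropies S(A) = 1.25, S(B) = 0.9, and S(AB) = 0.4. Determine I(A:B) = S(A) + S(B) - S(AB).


I(A:B) = S(A) + S(B) - S(AB)
= 1.25 + 0.9 - 0.4
= 1.7500

1.7500


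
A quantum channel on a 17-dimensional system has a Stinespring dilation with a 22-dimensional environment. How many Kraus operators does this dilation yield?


Tracing out the environment in an orthonormal basis {|i>_E} gives Kraus operators K_i = <i|_E U |0>_E.
Number of Kraus operators = dim(H_env) = d_env
= 22

22


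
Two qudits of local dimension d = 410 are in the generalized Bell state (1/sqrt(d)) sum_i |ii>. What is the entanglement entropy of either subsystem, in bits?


For a maximally entangled state in d x d:
S = log2(d) = log2(410)
= 8.6795

8.6795


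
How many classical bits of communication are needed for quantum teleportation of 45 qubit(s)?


Quantum teleportation requires 2 classical bits per qubit teleported.
45 qubit(s) -> 2 * 45 = 90 classical bits

90


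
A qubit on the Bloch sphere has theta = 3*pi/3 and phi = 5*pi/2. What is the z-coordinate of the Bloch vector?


theta = 3.1416, phi = 7.8540
r_z = cos(theta) = -1.0000

-1.0000


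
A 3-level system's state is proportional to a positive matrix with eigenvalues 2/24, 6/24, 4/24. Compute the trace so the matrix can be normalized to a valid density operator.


tr(M) = sum of eigenvalues
= 2/24 + 6/24 + 4/24
= 12/24
= 0.5000

0.5000


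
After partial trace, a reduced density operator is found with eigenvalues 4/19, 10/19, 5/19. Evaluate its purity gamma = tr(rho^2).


tr(rho^2) = sum of eigenvalues squared
= (4/19)^2 + (10/19)^2 + (5/19)^2
= (16 + 100 + 25) / 361
= 141/361
= 0.3906

0.3906


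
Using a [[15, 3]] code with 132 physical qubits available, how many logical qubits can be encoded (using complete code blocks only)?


Each code block uses 15 physical qubits for 3 logical qubit(s).
Number of complete blocks = floor(132 / 15) = 8
Logical qubits = 8 * 3
= 24

24


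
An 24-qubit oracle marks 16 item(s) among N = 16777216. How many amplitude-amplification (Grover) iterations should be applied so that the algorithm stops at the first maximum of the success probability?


After j Grover iterations the success probability is P(j) = sin^2((2j+1)*theta), where sin(theta) = sqrt(k/N).
N = 2^24 = 16777216, k = 16
sin(theta) = sqrt(k/N) = 0.0009765625
theta = arcsin(sqrt(k/N)) = 0.0009765626552 rad
P(j) reaches its first maximum when (2j+1)*theta is as close as possible to pi/2, i.e. j = round(pi/(4*theta) - 1/2).
pi/(4*theta) - 1/2 = 803.7476
(For comparison, the common estimate pi/4 * sqrt(N/k) = 804.2477; the exact maximiser is used here.)
Optimal iterations = 804

804


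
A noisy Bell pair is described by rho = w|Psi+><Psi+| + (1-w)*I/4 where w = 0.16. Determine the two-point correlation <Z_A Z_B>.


|Psi+> = (|01> + |10>)/sqrt(2)
For the pure Bell state, <Z_A Z_B> = -1 (Bell-state Pauli correlator).
The maximally-mixed part I/4 has tr(I/4 * P tensor P) = 0 for any traceless Pauli P.
So <Z_A Z_B>_rho = w * (-1) + (1 - w) * 0
= 0.16 * (-1)
= -0.1600

-0.1600


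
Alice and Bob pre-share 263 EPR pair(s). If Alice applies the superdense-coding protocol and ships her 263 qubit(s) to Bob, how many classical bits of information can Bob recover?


Superdense coding allows 2 classical bits per shared entangled pair.
263 pair(s) -> 2 * 263 = 526 classical bits

526


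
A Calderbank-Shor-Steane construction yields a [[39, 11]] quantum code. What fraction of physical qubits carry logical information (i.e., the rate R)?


Code rate R = k/n
= 11/39
= 0.2821

0.2821


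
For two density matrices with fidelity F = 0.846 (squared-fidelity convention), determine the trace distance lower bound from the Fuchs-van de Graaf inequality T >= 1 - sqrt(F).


Fuchs-van de Graaf (squared-fidelity convention): 1 - sqrt(F) <= T <= sqrt(1 - F).
Lower bound: T >= 1 - sqrt(F)
sqrt(F) = sqrt(0.846) = 0.9198
T >= 1 - 0.9198
T >= 0.0802

0.0802


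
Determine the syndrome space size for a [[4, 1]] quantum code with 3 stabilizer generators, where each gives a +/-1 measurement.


Each stabilizer generator gives a binary (+1 or -1) measurement outcome.
With 3 independent generators:
Total syndromes = 2^3
= 8

8


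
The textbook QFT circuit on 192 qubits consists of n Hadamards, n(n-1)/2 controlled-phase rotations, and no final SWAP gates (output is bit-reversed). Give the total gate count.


Hadamard gates: 192
Controlled rotations: n*(n-1)/2 = 192*191/2 = 18336
SWAP gates: 0 (omitted)
Total = 192 + 18336
= 18528

18528


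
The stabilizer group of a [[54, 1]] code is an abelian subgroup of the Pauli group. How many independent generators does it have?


For an [[n,k]] stabilizer code:
Number of stabilizer generators = n - k
= 54 - 1
= 53

53


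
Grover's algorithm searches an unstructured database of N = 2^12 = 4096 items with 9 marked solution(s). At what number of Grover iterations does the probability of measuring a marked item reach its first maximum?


After j Grover iterations the success probability is P(j) = sin^2((2j+1)*theta), where sin(theta) = sqrt(k/N).
N = 2^12 = 4096, k = 9
sin(theta) = sqrt(k/N) = 0.046875
theta = arcsin(sqrt(k/N)) = 0.04689218313 rad
P(j) reaches its first maximum when (2j+1)*theta is as close as possible to pi/2, i.e. j = round(pi/(4*theta) - 1/2).
pi/(4*theta) - 1/2 = 16.2490
(For comparison, the common estimate pi/4 * sqrt(N/k) = 16.7552; the exact maximiser is used here.)
Optimal iterations = 16

16


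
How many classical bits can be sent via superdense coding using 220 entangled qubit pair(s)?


Superdense coding allows 2 classical bits per shared entangled pair.
220 pair(s) -> 2 * 220 = 440 classical bits

440


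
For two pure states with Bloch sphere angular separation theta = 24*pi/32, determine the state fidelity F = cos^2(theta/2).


For states separated by angle theta on Bloch sphere:
F = cos^2(theta/2)
theta = 24*pi/32 = 2.3562
theta/2 = 1.1781
cos(theta/2) = 0.3827
F = 0.1464

0.1464


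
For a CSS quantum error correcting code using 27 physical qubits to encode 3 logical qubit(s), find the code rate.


Code rate R = k/n
= 3/27
= 0.1111

0.1111


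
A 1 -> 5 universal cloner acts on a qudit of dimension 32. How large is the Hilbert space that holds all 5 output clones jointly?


Output space = H^(tensor 5) where dim(H) = 32
dim = 32^5
= 1024 (after 2 factors)
= 32768 (after 3 factors)
= 1048576 (after 4 factors)
= 33554432 (after 5 factors)
= 33554432

33554432


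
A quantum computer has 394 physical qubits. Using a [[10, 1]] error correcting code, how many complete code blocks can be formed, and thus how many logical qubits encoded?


Each code block uses 10 physical qubits for 1 logical qubit(s).
Number of complete blocks = floor(394 / 10) = 39
Logical qubits = 39 * 1
= 39

39


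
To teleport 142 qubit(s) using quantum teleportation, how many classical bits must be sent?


Quantum teleportation requires 2 classical bits per qubit teleported.
142 qubit(s) -> 2 * 142 = 284 classical bits

284


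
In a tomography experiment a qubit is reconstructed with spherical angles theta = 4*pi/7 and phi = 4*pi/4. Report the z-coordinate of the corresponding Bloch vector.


theta = 1.7952, phi = 3.1416
r_z = cos(theta) = -0.2225

-0.2225


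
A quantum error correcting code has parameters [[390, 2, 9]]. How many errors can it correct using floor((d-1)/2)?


Code parameters: [[390, 2, 9]], distance d = 9.
Number of correctable errors = floor((d-1)/2)
= floor((9 - 1)/2)
= floor(8/2)
= 4

4


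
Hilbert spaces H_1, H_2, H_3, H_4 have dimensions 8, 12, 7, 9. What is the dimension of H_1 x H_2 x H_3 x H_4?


dim(H_1 x H_2 x H_3 x H_4) = 8 * 12 * 7 * 9
= 96 * 7 * 9
= 672 * 9
= 6048

6048


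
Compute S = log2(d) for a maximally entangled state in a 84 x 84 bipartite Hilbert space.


For a maximally entangled state in d x d:
S = log2(d) = log2(84)
= 6.3923

6.3923


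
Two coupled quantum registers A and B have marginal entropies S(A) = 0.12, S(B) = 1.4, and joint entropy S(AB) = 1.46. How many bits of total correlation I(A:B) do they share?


I(A:B) = S(A) + S(B) - S(AB)
= 0.12 + 1.4 - 1.46
= 0.0600

0.0600


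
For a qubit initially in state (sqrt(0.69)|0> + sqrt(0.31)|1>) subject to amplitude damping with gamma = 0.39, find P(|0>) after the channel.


For amplitude damping with parameter gamma on state sqrt(a)|0> + sqrt(b)|1>:
alpha^2 = 0.69, beta^2 = 0.31
P(|0>) = alpha^2 + gamma * beta^2
= 0.69 + 0.39 * 0.31
= 0.69 + 0.1209
= 0.8109

0.8109


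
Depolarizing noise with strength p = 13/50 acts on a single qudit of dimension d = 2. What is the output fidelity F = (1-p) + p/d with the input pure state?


F = (1-p) + p/d
= (1 - 0.2600) + 0.2600/2
= 0.7400 + 0.1300
= 0.8700

0.8700


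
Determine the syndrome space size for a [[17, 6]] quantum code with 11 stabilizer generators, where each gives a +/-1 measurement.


Each stabilizer generator gives a binary (+1 or -1) measurement outcome.
With 11 independent generators:
Total syndromes = 2^11
= 2048

2048


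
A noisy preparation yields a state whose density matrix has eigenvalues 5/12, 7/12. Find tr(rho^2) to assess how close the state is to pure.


tr(rho^2) = sum of eigenvalues squared
= (5/12)^2 + (7/12)^2
= (25 + 49) / 144
= 74/144
= 0.5139

0.5139


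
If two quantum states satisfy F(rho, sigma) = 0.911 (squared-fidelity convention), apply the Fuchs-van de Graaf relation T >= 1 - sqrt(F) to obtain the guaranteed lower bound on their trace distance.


Fuchs-van de Graaf (squared-fidelity convention): 1 - sqrt(F) <= T <= sqrt(1 - F).
Lower bound: T >= 1 - sqrt(F)
sqrt(F) = sqrt(0.911) = 0.9545
T >= 1 - 0.9545
T >= 0.0455

0.0455


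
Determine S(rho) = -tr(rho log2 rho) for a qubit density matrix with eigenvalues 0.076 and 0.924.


S = -p*log2(p) - (1-p)*log2(1-p)
p = 0.0760, 1-p = 0.9240
= -0.0760 * log2(0.0760) - 0.9240 * log2(0.9240)
= -(-0.2826) - (-0.1054)
= 0.3879

0.3879


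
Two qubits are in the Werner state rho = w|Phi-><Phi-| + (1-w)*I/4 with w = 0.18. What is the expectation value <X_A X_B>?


|Phi-> = (|00> - |11>)/sqrt(2)
For the pure Bell state, <X_A X_B> = -1 (Bell-state Pauli correlator).
The maximally-mixed part I/4 has tr(I/4 * P tensor P) = 0 for any traceless Pauli P.
So <X_A X_B>_rho = w * (-1) + (1 - w) * 0
= 0.18 * (-1)
= -0.1800

-0.1800


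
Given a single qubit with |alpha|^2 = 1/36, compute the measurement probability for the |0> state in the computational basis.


|alpha|^2 = 1/36 = 0.0278
|beta|^2 = 1 - 1/36 = 35/36 = 0.9722
P(|0>) = |alpha|^2 = 0.0278

0.0278


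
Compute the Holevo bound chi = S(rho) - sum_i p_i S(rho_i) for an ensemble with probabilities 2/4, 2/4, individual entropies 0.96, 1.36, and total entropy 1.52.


chi = S(rho) - sum_i p_i * S(rho_i)
Weighted entropy = 2/4 * 0.96 + 2/4 * 1.36
= 1.1600
chi = 1.52 - 1.1600
= 0.3600

0.3600


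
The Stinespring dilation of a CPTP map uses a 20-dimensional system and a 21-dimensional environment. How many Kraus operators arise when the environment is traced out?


Tracing out the environment in an orthonormal basis {|i>_E} gives Kraus operators K_i = <i|_E U |0>_E.
Number of Kraus operators = dim(H_env) = d_env
= 21

21


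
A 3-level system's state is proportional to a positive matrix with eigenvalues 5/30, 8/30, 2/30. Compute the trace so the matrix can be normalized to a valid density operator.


tr(M) = sum of eigenvalues
= 5/30 + 8/30 + 2/30
= 15/30
= 0.5000

0.5000


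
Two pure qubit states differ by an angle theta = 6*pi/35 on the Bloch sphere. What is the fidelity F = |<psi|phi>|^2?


For states separated by angle theta on Bloch sphere:
F = cos^2(theta/2)
theta = 6*pi/35 = 0.5386
theta/2 = 0.2693
cos(theta/2) = 0.9640
F = 0.9292

0.9292


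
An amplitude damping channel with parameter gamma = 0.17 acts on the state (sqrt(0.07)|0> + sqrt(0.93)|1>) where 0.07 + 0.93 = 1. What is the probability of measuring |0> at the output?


For amplitude damping with parameter gamma on state sqrt(a)|0> + sqrt(b)|1>:
alpha^2 = 0.07, beta^2 = 0.93
P(|0>) = alpha^2 + gamma * beta^2
= 0.07 + 0.17 * 0.93
= 0.07 + 0.1581
= 0.2281

0.2281


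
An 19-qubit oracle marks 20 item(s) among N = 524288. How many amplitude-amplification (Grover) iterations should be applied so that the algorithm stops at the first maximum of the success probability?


After j Grover iterations the success probability is P(j) = sin^2((2j+1)*theta), where sin(theta) = sqrt(k/N).
N = 2^19 = 524288, k = 20
sin(theta) = sqrt(k/N) = 0.006176323555
theta = arcsin(sqrt(k/N)) = 0.006176362824 rad
P(j) reaches its first maximum when (2j+1)*theta is as close as possible to pi/2, i.e. j = round(pi/(4*theta) - 1/2).
pi/(4*theta) - 1/2 = 126.6619
(For comparison, the common estimate pi/4 * sqrt(N/k) = 127.1627; the exact maximiser is used here.)
Optimal iterations = 127

127


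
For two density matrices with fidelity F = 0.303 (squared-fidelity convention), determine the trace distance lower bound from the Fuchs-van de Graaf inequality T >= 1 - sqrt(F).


Fuchs-van de Graaf (squared-fidelity convention): 1 - sqrt(F) <= T <= sqrt(1 - F).
Lower bound: T >= 1 - sqrt(F)
sqrt(F) = sqrt(0.303) = 0.5505
T >= 1 - 0.5505
T >= 0.4495

0.4495


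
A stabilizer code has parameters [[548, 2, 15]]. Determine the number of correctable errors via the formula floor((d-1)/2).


Code parameters: [[548, 2, 15]], distance d = 15.
Number of correctable errors = floor((d-1)/2)
= floor((15 - 1)/2)
= floor(14/2)
= 7

7


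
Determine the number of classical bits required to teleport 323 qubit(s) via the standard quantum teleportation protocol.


Quantum teleportation requires 2 classical bits per qubit teleported.
323 qubit(s) -> 2 * 323 = 646 classical bits

646


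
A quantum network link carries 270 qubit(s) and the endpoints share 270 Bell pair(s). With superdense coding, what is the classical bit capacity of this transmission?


Superdense coding allows 2 classical bits per shared entangled pair.
270 pair(s) -> 2 * 270 = 540 classical bits

540


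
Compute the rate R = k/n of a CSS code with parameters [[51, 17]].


Code rate R = k/n
= 17/51
= 0.3333

0.3333


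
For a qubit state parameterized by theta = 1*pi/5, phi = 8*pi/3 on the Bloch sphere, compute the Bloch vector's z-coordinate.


theta = 0.6283, phi = 8.3776
r_z = cos(theta) = 0.8090

0.8090


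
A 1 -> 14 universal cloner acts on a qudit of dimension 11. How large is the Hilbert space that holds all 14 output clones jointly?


Output space = H^(tensor 14) where dim(H) = 11
dim = 11^14
= 121 (after 2 factors)
= 1331 (after 3 factors)
= 14641 (after 4 factors)
= 161051 (after 5 factors)
= 1771561 (after 6 factors)
= 19487171 (after 7 factors)
= 214358881 (after 8 factors)
= 2357947691 (after 9 factors)
= 25937424601 (after 10 factors)
= 285311670611 (after 11 factors)
= 3138428376721 (after 12 factors)
= 34522712143931 (after 13 factors)
= 379749833583241 (after 14 factors)
= 379749833583241

379749833583241


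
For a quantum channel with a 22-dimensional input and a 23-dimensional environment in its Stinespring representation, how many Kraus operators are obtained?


Tracing out the environment in an orthonormal basis {|i>_E} gives Kraus operators K_i = <i|_E U |0>_E.
Number of Kraus operators = dim(H_env) = d_env
= 23

23


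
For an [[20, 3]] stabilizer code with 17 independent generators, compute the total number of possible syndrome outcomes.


Each stabilizer generator gives a binary (+1 or -1) measurement outcome.
With 17 independent generators:
Total syndromes = 2^17
= 131072

131072


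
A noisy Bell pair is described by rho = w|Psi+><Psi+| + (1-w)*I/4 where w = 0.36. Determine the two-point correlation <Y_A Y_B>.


|Psi+> = (|01> + |10>)/sqrt(2)
For the pure Bell state, <Y_A Y_B> = +1 (Bell-state Pauli correlator).
The maximally-mixed part I/4 has tr(I/4 * P tensor P) = 0 for any traceless Pauli P.
So <Y_A Y_B>_rho = w * (+1) + (1 - w) * 0
= 0.36 * (+1)
= 0.3600

0.3600


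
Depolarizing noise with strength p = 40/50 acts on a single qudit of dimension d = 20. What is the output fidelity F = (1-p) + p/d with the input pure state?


F = (1-p) + p/d
= (1 - 0.8000) + 0.8000/20
= 0.2000 + 0.0400
= 0.2400

0.2400


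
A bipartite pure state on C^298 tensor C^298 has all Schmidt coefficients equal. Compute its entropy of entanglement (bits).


For a maximally entangled state in d x d:
S = log2(d) = log2(298)
= 8.2192

8.2192


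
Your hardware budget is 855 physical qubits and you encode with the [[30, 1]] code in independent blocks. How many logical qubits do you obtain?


Each code block uses 30 physical qubits for 1 logical qubit(s).
Number of complete blocks = floor(855 / 30) = 28
Logical qubits = 28 * 1
= 28

28


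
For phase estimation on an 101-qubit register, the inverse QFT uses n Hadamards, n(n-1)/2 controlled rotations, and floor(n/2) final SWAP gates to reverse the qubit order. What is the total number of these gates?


Hadamard gates: 101
Controlled rotations: n*(n-1)/2 = 101*100/2 = 5050
SWAP gates: floor(n/2) = floor(101/2) = 50
Total = 101 + 5050 + 50
= 5201

5201


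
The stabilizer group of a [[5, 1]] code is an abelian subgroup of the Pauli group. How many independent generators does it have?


For an [[n,k]] stabilizer code:
Number of stabilizer generators = n - k
= 5 - 1
= 4

4


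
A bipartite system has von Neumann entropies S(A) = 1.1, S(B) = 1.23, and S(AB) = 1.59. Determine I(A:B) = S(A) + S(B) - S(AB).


I(A:B) = S(A) + S(B) - S(AB)
= 1.1 + 1.23 - 1.59
= 0.7400

0.7400


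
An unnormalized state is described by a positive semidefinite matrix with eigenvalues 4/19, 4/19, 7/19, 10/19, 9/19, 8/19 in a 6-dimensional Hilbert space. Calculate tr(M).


tr(M) = sum of eigenvalues
= 4/19 + 4/19 + 7/19 + 10/19 + 9/19 + 8/19
= 42/19
= 2.2105

2.2105


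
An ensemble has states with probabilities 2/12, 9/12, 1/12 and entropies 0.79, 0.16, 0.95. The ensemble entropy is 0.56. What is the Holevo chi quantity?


chi = S(rho) - sum_i p_i * S(rho_i)
Weighted entropy = 2/12 * 0.79 + 9/12 * 0.16 + 1/12 * 0.95
= 0.3308
chi = 0.56 - 0.3308
= 0.2292

0.2292


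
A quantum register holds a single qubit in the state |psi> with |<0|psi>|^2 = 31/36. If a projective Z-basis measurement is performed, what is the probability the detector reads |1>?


|alpha|^2 = 31/36 = 0.8611
|beta|^2 = 1 - 31/36 = 5/36 = 0.1389
P(|1>) = |beta|^2 = 0.1389

0.1389


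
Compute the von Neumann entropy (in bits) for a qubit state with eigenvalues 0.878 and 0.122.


S = -p*log2(p) - (1-p)*log2(1-p)
p = 0.8780, 1-p = 0.1220
= -0.8780 * log2(0.8780) - 0.1220 * log2(0.1220)
= -(-0.1648) - (-0.3703)
= 0.5351

0.5351


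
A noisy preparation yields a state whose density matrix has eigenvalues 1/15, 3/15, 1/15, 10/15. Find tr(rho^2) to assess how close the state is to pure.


tr(rho^2) = sum of eigenvalues squared
= (1/15)^2 + (3/15)^2 + (1/15)^2 + (10/15)^2
= (1 + 9 + 1 + 100) / 225
= 111/225
= 0.4933

0.4933


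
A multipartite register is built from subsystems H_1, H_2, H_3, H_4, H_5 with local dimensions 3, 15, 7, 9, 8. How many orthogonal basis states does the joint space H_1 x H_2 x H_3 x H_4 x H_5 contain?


dim(H_1 x H_2 x H_3 x H_4 x H_5) = 3 * 15 * 7 * 9 * 8
= 45 * 7 * 9 * 8
= 315 * 9 * 8
= 2835 * 8
= 22680

22680


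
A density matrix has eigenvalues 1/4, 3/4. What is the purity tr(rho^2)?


tr(rho^2) = sum of eigenvalues squared
= (1/4)^2 + (3/4)^2
= (1 + 9) / 16
= 10/16
= 0.6250

0.6250


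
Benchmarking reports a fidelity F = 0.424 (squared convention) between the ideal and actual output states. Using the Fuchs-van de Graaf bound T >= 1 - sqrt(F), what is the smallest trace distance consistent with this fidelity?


Fuchs-van de Graaf (squared-fidelity convention): 1 - sqrt(F) <= T <= sqrt(1 - F).
Lower bound: T >= 1 - sqrt(F)
sqrt(F) = sqrt(0.424) = 0.6512
T >= 1 - 0.6512
T >= 0.3488

0.3488


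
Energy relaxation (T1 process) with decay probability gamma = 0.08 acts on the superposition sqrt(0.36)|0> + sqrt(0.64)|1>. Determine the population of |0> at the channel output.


For amplitude damping with parameter gamma on state sqrt(a)|0> + sqrt(b)|1>:
alpha^2 = 0.36, beta^2 = 0.64
P(|0>) = alpha^2 + gamma * beta^2
= 0.36 + 0.08 * 0.64
= 0.36 + 0.0512
= 0.4112

0.4112


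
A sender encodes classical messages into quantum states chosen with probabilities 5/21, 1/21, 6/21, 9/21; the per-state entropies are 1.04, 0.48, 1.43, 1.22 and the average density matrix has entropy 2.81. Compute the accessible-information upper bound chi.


chi = S(rho) - sum_i p_i * S(rho_i)
Weighted entropy = 5/21 * 1.04 + 1/21 * 0.48 + 6/21 * 1.43 + 9/21 * 1.22
= 1.2019
chi = 2.81 - 1.2019
= 1.6081

1.6081


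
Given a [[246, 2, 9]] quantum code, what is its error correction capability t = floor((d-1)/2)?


Code parameters: [[246, 2, 9]], distance d = 9.
Number of correctable errors = floor((d-1)/2)
= floor((9 - 1)/2)
= floor(8/2)
= 4

4


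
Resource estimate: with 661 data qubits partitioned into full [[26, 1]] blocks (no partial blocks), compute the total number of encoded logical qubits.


Each code block uses 26 physical qubits for 1 logical qubit(s).
Number of complete blocks = floor(661 / 26) = 25
Logical qubits = 25 * 1
= 25

25


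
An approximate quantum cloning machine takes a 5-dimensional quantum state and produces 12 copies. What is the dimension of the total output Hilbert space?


Output space = H^(tensor 12) where dim(H) = 5
dim = 5^12
= 25 (after 2 factors)
= 125 (after 3 factors)
= 625 (after 4 factors)
= 3125 (after 5 factors)
= 15625 (after 6 factors)
= 78125 (after 7 factors)
= 390625 (after 8 factors)
= 1953125 (after 9 factors)
= 9765625 (after 10 factors)
= 48828125 (after 11 factors)
= 244140625 (after 12 factors)
= 244140625

244140625


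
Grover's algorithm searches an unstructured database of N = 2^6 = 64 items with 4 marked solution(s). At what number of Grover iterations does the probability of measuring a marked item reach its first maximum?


After j Grover iterations the success probability is P(j) = sin^2((2j+1)*theta), where sin(theta) = sqrt(k/N).
N = 2^6 = 64, k = 4
sin(theta) = sqrt(k/N) = 0.25
theta = arcsin(sqrt(k/N)) = 0.2526802551 rad
P(j) reaches its first maximum when (2j+1)*theta is as close as possible to pi/2, i.e. j = round(pi/(4*theta) - 1/2).
pi/(4*theta) - 1/2 = 2.6083
(For comparison, the common estimate pi/4 * sqrt(N/k) = 3.1416; the exact maximiser is used here.)
Optimal iterations = 3

3


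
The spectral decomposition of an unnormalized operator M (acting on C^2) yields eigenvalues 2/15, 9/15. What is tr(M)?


tr(M) = sum of eigenvalues
= 2/15 + 9/15
= 11/15
= 0.7333

0.7333


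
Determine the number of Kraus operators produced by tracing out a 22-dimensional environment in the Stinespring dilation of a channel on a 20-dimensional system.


Tracing out the environment in an orthonormal basis {|i>_E} gives Kraus operators K_i = <i|_E U |0>_E.
Number of Kraus operators = dim(H_env) = d_env
= 22

22


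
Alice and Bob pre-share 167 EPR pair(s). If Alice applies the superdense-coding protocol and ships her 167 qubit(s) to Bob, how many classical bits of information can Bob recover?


Superdense coding allows 2 classical bits per shared entangled pair.
167 pair(s) -> 2 * 167 = 334 classical bits

334


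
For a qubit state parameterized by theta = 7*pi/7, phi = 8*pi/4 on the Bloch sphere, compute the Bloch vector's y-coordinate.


theta = 3.1416, phi = 6.2832
r_y = sin(theta)*sin(phi) = 0.0000 * 0.0000
r_y = 0.0000

0.0000


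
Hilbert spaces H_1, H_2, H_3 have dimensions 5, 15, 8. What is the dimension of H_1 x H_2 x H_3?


dim(H_1 x H_2 x H_3) = 5 * 15 * 8
= 75 * 8
= 600

600


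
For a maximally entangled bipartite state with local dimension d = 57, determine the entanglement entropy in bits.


For a maximally entangled state in d x d:
S = log2(d) = log2(57)
= 5.8329

5.8329


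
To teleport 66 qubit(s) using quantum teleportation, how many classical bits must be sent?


Quantum teleportation requires 2 classical bits per qubit teleported.
66 qubit(s) -> 2 * 66 = 132 classical bits

132


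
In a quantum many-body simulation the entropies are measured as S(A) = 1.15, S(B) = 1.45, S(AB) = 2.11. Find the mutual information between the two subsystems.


I(A:B) = S(A) + S(B) - S(AB)
= 1.15 + 1.45 - 2.11
= 0.4900

0.4900


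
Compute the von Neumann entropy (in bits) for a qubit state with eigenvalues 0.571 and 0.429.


S = -p*log2(p) - (1-p)*log2(1-p)
p = 0.5710, 1-p = 0.4290
= -0.5710 * log2(0.5710) - 0.4290 * log2(0.4290)
= -(-0.4616) - (-0.5238)
= 0.9854

0.9854


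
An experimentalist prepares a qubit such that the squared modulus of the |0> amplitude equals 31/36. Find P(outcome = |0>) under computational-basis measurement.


|alpha|^2 = 31/36 = 0.8611
|beta|^2 = 1 - 31/36 = 5/36 = 0.1389
P(|0>) = |alpha|^2 = 0.8611

0.8611


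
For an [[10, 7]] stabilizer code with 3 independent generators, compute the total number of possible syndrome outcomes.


Each stabilizer generator gives a binary (+1 or -1) measurement outcome.
With 3 independent generators:
Total syndromes = 2^3
= 8

8


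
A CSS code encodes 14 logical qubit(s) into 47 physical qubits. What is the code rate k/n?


Code rate R = k/n
= 14/47
= 0.2979

0.2979


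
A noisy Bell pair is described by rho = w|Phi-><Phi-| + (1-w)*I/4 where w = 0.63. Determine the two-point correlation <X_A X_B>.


|Phi-> = (|00> - |11>)/sqrt(2)
For the pure Bell state, <X_A X_B> = -1 (Bell-state Pauli correlator).
The maximally-mixed part I/4 has tr(I/4 * P tensor P) = 0 for any traceless Pauli P.
So <X_A X_B>_rho = w * (-1) + (1 - w) * 0
= 0.63 * (-1)
= -0.6300

-0.6300


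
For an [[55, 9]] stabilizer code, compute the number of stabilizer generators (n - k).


For an [[n,k]] stabilizer code:
Number of stabilizer generators = n - k
= 55 - 9
= 46

46


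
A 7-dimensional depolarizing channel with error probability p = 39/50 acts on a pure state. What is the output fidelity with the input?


F = (1-p) + p/d
= (1 - 0.7800) + 0.7800/7
= 0.2200 + 0.1114
= 0.3314

0.3314


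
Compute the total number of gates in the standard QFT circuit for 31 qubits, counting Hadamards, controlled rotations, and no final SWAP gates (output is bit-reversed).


Hadamard gates: 31
Controlled rotations: n*(n-1)/2 = 31*30/2 = 465
SWAP gates: 0 (omitted)
Total = 31 + 465
= 496

496
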